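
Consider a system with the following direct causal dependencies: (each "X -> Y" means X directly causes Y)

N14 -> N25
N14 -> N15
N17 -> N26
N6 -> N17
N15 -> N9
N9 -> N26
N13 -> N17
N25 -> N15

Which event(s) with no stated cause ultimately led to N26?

Tracing upstream from N26: N26 ← N17 ← N13.
A separate upstream branch: N26 ← N9 ← N15 ← N14.
A separate upstream branch: N26 ← N17 ← N6.
Each of those chain origins has no stated cause.

N13, N14, N6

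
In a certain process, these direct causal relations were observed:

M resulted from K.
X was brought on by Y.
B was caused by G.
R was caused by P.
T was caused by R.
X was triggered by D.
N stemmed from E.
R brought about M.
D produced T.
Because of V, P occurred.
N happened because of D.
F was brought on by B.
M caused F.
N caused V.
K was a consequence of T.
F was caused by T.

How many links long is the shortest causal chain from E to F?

Shortest chain: E → N → V → P → R → T → F.

6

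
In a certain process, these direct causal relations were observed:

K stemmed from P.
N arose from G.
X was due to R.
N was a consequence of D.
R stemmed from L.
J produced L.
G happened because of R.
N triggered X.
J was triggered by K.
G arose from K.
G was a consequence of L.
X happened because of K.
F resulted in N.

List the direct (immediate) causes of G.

K, L, R

Upstream contributors include P, J, but only K, L, R feed directly into G.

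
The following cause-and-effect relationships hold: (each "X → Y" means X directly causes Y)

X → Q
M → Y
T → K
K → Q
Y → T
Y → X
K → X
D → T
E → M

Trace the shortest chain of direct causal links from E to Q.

E → M
M → Y
Y → X
X → Q
Length: 4 steps.

E → M → Y → X → Q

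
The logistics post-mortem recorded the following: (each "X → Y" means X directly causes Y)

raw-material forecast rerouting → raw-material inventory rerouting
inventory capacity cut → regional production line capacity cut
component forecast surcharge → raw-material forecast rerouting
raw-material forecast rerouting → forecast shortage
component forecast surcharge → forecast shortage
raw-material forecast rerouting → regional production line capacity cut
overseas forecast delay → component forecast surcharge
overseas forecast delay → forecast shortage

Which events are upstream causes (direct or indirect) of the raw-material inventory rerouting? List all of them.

the component forecast surcharge, the overseas forecast delay, the raw-material forecast rerouting

Immediate cause of the raw-material inventory rerouting: the raw-material forecast rerouting.
Further upstream: the overseas forecast delay, the component forecast surcharge.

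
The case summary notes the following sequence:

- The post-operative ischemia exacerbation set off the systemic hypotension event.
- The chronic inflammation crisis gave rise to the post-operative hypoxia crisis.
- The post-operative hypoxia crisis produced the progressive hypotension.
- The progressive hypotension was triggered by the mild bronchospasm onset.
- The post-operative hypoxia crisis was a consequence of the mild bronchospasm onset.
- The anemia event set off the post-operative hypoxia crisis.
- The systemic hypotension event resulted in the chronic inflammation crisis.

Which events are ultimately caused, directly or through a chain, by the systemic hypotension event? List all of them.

Direct effects: the chronic inflammation crisis.
2 steps out: the post-operative hypoxia crisis.
3 steps out: the progressive hypotension.
Not reachable from it: the post-operative ischemia exacerbation, the mild bronchospasm onset, the anemia event.

the chronic inflammation crisis, the post-operative hypoxia crisis, the progressive hypotension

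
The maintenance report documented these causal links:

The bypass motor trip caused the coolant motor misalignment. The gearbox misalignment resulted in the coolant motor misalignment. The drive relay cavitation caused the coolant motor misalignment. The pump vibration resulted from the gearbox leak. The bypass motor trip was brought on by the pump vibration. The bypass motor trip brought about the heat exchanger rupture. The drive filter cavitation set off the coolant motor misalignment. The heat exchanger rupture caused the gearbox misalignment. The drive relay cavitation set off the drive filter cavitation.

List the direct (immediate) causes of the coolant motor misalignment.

Upstream contributors include the gearbox leak, the pump vibration, the heat exchanger rupture, but only the bypass motor trip, the drive filter cavitation, the drive relay cavitation, the gearbox misalignment feed directly into the coolant motor misalignment.

the bypass motor trip, the drive filter cavitation, the drive relay cavitation, the gearbox misalignment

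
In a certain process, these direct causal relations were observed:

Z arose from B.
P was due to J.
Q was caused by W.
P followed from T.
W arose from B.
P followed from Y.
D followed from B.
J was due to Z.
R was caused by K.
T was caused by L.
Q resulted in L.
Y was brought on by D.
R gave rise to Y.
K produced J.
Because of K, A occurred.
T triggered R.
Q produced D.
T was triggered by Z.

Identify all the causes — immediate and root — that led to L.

Immediate cause of L: Q.
Further upstream: B, W.

B, Q, W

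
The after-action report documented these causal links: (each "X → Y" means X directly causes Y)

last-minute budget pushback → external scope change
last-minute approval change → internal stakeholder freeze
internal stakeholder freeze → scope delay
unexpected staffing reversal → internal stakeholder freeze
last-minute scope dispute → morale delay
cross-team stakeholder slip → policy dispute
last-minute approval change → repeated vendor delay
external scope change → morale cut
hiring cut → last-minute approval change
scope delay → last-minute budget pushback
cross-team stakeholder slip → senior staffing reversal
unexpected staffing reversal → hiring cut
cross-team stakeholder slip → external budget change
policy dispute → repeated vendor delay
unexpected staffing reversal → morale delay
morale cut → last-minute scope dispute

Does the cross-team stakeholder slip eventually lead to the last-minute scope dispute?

The cross-team stakeholder slip leads to the policy dispute, the senior staffing reversal, the external budget change, the repeated vendor delay; the last-minute scope dispute is not among them.

No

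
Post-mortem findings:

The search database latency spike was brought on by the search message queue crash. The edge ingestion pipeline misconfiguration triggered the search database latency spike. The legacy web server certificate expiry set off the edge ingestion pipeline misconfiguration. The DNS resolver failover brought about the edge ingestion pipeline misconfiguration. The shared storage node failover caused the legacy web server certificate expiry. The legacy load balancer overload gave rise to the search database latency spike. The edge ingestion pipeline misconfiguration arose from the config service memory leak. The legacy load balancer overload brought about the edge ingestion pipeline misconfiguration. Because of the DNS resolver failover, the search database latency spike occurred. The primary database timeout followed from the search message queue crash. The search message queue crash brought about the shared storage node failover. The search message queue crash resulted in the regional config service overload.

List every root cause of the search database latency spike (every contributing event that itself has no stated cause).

Tracing upstream from the search database latency spike: the search database latency spike ← the search message queue crash.
A separate upstream branch: the search database latency spike ← the edge ingestion pipeline misconfiguration ← the config service memory leak.
A separate upstream branch: the search database latency spike ← the legacy load balancer overload.
A separate upstream branch: the search database latency spike ← the DNS resolver failover.
Each of those chain origins has no stated cause.

the DNS resolver failover, the config service memory leak, the legacy load balancer overload, the search message queue crash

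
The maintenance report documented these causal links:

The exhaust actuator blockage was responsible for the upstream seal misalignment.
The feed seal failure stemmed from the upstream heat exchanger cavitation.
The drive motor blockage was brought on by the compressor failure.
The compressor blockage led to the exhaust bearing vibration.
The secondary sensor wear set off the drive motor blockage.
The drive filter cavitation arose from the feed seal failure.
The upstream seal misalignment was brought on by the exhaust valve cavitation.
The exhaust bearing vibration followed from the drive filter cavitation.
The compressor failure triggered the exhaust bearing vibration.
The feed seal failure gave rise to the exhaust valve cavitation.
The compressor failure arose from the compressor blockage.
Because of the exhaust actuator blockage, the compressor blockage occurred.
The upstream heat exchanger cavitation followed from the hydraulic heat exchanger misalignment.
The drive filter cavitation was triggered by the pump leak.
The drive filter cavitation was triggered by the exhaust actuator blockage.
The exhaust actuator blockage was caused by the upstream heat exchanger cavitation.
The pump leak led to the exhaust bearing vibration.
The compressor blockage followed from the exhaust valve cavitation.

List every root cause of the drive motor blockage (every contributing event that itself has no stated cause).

the hydraulic heat exchanger misalignment, the secondary sensor wear

Tracing upstream from the drive motor blockage: the drive motor blockage ← the compressor failure ← the compressor blockage ← the exhaust actuator blockage ← the upstream heat exchanger cavitation ← the hydraulic heat exchanger misalignment.
A separate upstream branch: the drive motor blockage ← the secondary sensor wear.
Each of those chain origins has no stated cause.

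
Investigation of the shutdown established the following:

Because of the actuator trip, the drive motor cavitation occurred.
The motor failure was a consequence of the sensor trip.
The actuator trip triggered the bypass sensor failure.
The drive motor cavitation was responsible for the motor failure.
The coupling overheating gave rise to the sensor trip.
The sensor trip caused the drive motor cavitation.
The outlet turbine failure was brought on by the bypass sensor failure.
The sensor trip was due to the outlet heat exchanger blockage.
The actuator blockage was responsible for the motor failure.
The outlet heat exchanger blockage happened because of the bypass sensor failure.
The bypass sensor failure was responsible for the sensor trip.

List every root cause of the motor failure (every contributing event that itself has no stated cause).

Tracing upstream from the motor failure: the motor failure ← the drive motor cavitation ← the actuator trip.
A separate upstream branch: the motor failure ← the sensor trip ← the coupling overheating.
A separate upstream branch: the motor failure ← the actuator blockage.
Each of those chain origins has no stated cause.

the actuator blockage, the actuator trip, the coupling overheating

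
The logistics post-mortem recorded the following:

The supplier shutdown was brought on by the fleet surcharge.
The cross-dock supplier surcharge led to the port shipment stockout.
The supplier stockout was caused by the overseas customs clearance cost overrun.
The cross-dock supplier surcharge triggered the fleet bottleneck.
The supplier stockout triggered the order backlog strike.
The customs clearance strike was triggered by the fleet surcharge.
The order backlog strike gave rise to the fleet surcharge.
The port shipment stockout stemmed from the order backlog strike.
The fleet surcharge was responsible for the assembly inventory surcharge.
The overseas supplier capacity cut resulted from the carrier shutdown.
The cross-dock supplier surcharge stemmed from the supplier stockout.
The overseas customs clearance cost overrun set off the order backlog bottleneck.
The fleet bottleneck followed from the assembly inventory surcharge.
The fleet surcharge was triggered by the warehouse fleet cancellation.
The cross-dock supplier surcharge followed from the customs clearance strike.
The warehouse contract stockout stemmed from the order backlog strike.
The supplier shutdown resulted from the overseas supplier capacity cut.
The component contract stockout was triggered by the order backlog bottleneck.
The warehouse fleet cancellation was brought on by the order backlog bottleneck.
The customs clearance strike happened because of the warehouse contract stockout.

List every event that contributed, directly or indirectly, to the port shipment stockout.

the cross-dock supplier surcharge, the customs clearance strike, the fleet surcharge, the order backlog bottleneck, the order backlog strike, the overseas customs clearance cost overrun, the supplier stockout, the warehouse contract stockout, the warehouse fleet cancellation

Immediate causes of the port shipment stockout: the order backlog strike, the cross-dock supplier surcharge.
Further upstream: the overseas customs clearance cost overrun, the order backlog bottleneck, the supplier stockout, the warehouse fleet cancellation, the fleet surcharge, the warehouse contract stockout, the customs clearance strike.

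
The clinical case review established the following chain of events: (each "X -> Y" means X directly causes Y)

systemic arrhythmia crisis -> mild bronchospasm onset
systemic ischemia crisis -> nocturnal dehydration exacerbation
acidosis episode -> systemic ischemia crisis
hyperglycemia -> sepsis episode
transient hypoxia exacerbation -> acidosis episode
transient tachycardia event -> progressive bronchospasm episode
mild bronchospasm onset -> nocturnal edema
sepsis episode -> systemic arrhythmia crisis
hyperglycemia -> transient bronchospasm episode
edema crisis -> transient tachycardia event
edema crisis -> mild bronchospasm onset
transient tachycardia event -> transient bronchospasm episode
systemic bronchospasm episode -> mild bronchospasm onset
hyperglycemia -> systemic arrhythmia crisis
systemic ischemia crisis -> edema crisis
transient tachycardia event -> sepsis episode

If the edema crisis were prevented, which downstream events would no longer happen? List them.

the progressive bronchospasm episode, the transient tachycardia event

Downstream of the edema crisis: the transient tachycardia event, the progressive bronchospasm episode, the transient bronchospasm episode, the sepsis episode, the systemic arrhythmia crisis, the mild bronchospasm onset, the nocturnal edema.
Of those, still caused via another path: the transient bronchospasm episode, the sepsis episode, the systemic arrhythmia crisis, the mild bronchospasm onset, the nocturnal edema.
The remainder have no surviving cause.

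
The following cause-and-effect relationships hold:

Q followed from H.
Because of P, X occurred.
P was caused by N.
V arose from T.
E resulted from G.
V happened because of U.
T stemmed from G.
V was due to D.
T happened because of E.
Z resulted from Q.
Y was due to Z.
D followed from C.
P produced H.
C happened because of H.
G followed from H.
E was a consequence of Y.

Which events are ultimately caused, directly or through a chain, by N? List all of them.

C, D, E, G, H, P, Q, T, V, X, Y, Z

Direct effects: P.
2 steps out: H, X.
3 steps out: C, Q, G.
4 steps out: Z, E, T, D.
5 steps out: Y, V.
Not reachable from it: U.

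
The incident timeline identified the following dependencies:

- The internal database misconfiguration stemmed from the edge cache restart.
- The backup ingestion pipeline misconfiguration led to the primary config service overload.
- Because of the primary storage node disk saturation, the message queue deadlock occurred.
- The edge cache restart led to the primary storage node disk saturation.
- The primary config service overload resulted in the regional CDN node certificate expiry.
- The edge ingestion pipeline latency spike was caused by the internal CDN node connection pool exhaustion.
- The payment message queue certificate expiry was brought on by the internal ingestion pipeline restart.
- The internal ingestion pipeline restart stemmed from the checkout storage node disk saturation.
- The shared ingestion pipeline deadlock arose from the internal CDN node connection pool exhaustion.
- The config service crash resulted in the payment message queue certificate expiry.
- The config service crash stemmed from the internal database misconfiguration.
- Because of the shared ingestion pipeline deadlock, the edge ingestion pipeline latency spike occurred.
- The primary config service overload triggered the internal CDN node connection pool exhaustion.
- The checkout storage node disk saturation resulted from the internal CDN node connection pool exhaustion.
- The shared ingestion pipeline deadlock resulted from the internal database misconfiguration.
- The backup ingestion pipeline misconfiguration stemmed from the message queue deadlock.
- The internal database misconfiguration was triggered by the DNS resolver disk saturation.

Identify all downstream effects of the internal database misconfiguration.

Direct effects: the config service crash, the shared ingestion pipeline deadlock.
2 steps out: the payment message queue certificate expiry, the edge ingestion pipeline latency spike.
Not reachable from it: the edge cache restart, the primary storage node disk saturation, the message queue deadlock, the backup ingestion pipeline misconfiguration, the primary config service overload, the internal CDN node connection pool exhaustion, the regional CDN node certificate expiry, the checkout storage node disk saturation, the internal ingestion pipeline restart, the DNS resolver disk saturation.

the config service crash, the edge ingestion pipeline latency spike, the payment message queue certificate expiry, the shared ingestion pipeline deadlock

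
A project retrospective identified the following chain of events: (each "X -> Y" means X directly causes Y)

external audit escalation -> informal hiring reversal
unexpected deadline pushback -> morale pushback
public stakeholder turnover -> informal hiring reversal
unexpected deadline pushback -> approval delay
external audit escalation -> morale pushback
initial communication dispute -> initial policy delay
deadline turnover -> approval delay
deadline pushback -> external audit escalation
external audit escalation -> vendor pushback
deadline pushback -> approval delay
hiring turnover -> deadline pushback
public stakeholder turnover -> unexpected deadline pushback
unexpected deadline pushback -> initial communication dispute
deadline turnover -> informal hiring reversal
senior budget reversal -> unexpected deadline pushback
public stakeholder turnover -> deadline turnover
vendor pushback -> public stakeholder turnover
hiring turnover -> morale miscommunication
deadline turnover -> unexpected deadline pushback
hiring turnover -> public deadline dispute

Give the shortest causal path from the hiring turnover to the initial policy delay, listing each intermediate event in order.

the hiring turnover → the deadline pushback
the deadline pushback → the external audit escalation
the external audit escalation → the vendor pushback
the vendor pushback → the public stakeholder turnover
the public stakeholder turnover → the unexpected deadline pushback
the unexpected deadline pushback → the initial communication dispute
the initial communication dispute → the initial policy delay
Length: 7 steps.

the hiring turnover → the deadline pushback → the external audit escalation → the vendor pushback → the public stakeholder turnover → the unexpected deadline pushback → the initial communication dispute → the initial policy delay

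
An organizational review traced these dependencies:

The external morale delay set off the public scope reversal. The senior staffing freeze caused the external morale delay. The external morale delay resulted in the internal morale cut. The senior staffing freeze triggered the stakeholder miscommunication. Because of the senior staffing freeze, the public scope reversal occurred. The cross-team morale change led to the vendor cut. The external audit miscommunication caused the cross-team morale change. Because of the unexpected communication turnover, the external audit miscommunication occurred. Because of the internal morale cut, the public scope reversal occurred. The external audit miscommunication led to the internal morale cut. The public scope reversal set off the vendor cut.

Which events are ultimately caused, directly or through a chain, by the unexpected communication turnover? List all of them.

Direct effects: the external audit miscommunication.
2 steps out: the internal morale cut, the cross-team morale change.
3 steps out: the public scope reversal, the vendor cut.
Not reachable from it: the senior staffing freeze, the external morale delay, the stakeholder miscommunication.

the cross-team morale change, the external audit miscommunication, the internal morale cut, the public scope reversal, the vendor cut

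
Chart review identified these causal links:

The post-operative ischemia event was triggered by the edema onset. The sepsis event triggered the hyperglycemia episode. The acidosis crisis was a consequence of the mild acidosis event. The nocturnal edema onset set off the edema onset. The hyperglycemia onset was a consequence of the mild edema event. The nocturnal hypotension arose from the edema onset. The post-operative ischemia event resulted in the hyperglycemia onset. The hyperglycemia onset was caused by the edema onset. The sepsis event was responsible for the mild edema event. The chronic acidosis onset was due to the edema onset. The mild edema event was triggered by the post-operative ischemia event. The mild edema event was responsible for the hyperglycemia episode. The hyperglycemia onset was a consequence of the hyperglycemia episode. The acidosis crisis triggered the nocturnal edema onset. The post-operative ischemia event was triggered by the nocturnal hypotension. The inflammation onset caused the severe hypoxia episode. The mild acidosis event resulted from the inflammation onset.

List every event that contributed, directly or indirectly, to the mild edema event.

the acidosis crisis, the edema onset, the inflammation onset, the mild acidosis event, the nocturnal edema onset, the nocturnal hypotension, the post-operative ischemia event, the sepsis event

Immediate causes of the mild edema event: the sepsis event, the post-operative ischemia event.
Further upstream: the inflammation onset, the mild acidosis event, the acidosis crisis, the nocturnal edema onset, the edema onset, the nocturnal hypotension.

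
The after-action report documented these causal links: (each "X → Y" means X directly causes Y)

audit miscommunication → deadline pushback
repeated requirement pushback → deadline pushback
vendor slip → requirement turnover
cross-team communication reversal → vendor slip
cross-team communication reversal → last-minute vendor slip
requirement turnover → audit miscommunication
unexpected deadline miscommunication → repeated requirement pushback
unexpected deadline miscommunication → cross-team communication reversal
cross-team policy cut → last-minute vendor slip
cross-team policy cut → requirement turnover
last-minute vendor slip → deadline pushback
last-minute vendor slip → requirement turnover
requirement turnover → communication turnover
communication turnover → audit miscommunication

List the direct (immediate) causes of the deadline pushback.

Upstream contributors include the unexpected deadline miscommunication, the cross-team communication reversal, the cross-team policy cut, the vendor slip, the requirement turnover, the communication turnover, but only the audit miscommunication, the last-minute vendor slip, the repeated requirement pushback feed directly into the deadline pushback.

the audit miscommunication, the last-minute vendor slip, the repeated requirement pushback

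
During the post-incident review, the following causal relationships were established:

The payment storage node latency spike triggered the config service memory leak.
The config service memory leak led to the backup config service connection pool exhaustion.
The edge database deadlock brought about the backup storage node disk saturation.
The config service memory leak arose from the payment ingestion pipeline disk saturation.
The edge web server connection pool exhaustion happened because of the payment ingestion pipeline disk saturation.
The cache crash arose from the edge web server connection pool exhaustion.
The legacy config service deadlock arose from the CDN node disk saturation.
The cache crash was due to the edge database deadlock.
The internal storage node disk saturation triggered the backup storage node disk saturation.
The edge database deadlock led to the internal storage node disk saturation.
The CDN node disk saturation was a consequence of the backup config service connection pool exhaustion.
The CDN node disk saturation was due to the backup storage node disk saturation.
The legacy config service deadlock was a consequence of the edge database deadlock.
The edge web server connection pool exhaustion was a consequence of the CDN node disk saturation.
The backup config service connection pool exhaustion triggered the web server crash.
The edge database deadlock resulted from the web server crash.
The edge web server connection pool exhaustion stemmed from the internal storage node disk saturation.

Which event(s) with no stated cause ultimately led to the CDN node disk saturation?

Tracing upstream from the CDN node disk saturation: the CDN node disk saturation ← the backup config service connection pool exhaustion ← the config service memory leak ← the payment ingestion pipeline disk saturation.
A separate upstream branch: the CDN node disk saturation ← the backup config service connection pool exhaustion ← the config service memory leak ← the payment storage node latency spike.
Each of those chain origins has no stated cause.

the payment ingestion pipeline disk saturation, the payment storage node latency spike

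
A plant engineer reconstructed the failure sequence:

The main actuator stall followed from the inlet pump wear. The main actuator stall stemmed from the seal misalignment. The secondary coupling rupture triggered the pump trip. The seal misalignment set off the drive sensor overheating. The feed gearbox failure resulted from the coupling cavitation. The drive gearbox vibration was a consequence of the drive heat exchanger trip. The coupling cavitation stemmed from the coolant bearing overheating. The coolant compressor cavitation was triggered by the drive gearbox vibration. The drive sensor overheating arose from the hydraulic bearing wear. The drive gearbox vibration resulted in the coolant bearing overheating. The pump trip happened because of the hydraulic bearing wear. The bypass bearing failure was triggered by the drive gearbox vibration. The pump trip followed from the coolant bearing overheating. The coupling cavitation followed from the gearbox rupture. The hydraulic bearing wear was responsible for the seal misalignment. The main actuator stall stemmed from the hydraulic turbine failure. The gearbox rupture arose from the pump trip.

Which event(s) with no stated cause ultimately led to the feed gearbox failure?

the drive heat exchanger trip, the hydraulic bearing wear, the secondary coupling rupture

Tracing upstream from the feed gearbox failure: the feed gearbox failure ← the coupling cavitation ← the coolant bearing overheating ← the drive gearbox vibration ← the drive heat exchanger trip.
A separate upstream branch: the feed gearbox failure ← the coupling cavitation ← the gearbox rupture ← the pump trip ← the hydraulic bearing wear.
A separate upstream branch: the feed gearbox failure ← the coupling cavitation ← the gearbox rupture ← the pump trip ← the secondary coupling rupture.
Each of those chain origins has no stated cause.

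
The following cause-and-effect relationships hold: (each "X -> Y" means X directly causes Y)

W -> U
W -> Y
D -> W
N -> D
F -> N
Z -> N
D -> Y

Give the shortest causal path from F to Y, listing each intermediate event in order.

F → N
N → D
D → Y
Length: 3 steps.

F → N → D → Y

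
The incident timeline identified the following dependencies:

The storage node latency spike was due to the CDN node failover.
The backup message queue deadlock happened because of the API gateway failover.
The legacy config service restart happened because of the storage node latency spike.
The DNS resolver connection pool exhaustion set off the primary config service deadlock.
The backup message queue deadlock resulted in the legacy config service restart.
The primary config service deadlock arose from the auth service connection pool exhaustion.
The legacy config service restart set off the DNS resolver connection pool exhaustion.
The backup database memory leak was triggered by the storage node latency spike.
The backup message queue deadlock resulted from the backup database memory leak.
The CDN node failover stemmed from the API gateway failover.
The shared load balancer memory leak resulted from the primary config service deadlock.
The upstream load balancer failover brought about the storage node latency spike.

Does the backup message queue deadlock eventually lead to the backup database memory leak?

The backup message queue deadlock leads to the legacy config service restart, the DNS resolver connection pool exhaustion, the primary config service deadlock, the shared load balancer memory leak; the backup database memory leak is not among them.

No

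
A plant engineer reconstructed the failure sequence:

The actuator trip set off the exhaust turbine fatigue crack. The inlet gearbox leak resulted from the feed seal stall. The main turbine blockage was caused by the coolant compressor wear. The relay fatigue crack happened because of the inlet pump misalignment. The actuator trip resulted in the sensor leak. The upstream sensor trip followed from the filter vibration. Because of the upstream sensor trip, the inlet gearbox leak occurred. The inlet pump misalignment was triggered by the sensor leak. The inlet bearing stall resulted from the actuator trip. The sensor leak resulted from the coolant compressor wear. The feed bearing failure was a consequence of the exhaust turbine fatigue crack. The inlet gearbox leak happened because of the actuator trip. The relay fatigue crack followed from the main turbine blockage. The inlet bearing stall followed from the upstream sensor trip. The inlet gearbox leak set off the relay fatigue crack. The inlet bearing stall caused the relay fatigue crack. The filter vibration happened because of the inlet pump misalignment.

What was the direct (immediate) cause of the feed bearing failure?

the exhaust turbine fatigue crack

Upstream contributors include the actuator trip, but only the exhaust turbine fatigue crack feeds directly into the feed bearing failure.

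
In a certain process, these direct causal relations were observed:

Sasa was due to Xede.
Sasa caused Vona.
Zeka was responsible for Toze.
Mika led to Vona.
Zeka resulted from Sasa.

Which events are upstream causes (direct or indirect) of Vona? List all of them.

Mika, Sasa, Xede

Immediate causes of Vona: Sasa, Mika.
Further upstream: Xede.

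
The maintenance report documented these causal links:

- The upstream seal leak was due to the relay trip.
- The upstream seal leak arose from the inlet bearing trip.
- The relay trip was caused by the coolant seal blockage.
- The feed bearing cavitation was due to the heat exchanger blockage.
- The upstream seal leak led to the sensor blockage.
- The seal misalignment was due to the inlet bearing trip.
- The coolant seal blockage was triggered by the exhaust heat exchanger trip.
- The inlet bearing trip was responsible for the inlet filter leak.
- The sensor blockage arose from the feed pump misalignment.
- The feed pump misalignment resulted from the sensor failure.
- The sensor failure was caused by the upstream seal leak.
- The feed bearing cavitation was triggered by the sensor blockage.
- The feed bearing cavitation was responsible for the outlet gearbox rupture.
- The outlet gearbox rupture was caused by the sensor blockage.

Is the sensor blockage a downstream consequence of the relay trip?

There is a causal chain: the relay trip → the upstream seal leak → the sensor blockage.

Yes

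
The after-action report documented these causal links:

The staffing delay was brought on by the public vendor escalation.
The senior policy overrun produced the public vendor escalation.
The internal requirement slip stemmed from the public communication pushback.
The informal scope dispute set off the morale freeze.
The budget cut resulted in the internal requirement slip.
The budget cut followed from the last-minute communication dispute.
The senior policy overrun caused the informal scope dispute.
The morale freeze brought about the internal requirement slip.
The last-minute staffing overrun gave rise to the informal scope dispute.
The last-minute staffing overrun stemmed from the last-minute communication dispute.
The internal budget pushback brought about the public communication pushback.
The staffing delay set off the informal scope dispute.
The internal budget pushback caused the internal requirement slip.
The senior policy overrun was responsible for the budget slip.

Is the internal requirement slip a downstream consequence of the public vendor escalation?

Yes

There is a causal chain: the public vendor escalation → the staffing delay → the informal scope dispute → the morale freeze → the internal requirement slip.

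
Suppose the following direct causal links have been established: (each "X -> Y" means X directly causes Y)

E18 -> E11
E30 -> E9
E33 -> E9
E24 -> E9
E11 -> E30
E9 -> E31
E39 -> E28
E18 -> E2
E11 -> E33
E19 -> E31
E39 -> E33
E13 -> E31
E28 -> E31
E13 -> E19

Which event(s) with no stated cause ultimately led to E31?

E13, E18, E24, E39

Tracing upstream from E31: E31 ← E28 ← E39.
A separate upstream branch: E31 ← E9 ← E30 ← E11 ← E18.
A separate upstream branch: E31 ← E9 ← E24.
A separate upstream branch: E31 ← E13.
Each of those chain origins has no stated cause.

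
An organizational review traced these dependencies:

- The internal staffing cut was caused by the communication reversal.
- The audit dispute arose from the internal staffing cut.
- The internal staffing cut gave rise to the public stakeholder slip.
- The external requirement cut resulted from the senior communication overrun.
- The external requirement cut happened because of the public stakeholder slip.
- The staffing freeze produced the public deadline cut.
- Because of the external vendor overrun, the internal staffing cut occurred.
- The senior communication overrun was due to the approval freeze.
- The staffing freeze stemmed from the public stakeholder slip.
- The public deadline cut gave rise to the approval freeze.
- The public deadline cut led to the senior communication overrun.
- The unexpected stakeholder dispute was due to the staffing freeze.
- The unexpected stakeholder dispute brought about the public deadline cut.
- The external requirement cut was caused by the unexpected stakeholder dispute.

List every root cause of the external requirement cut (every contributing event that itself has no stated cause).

the communication reversal, the external vendor overrun

Tracing upstream from the external requirement cut: the external requirement cut ← the public stakeholder slip ← the internal staffing cut ← the external vendor overrun.
A separate upstream branch: the external requirement cut ← the public stakeholder slip ← the internal staffing cut ← the communication reversal.
Each of those chain origins has no stated cause.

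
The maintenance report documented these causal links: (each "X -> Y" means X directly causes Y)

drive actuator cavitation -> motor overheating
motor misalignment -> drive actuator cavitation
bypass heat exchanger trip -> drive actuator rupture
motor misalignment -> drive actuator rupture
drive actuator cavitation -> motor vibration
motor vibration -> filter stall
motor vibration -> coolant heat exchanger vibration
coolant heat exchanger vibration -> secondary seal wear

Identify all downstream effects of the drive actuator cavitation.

Direct effects: the motor vibration, the motor overheating.
2 steps out: the coolant heat exchanger vibration, the filter stall.
3 steps out: the secondary seal wear.
Not reachable from it: the motor misalignment, the drive actuator rupture, the bypass heat exchanger trip.

the coolant heat exchanger vibration, the filter stall, the motor overheating, the motor vibration, the secondary seal wear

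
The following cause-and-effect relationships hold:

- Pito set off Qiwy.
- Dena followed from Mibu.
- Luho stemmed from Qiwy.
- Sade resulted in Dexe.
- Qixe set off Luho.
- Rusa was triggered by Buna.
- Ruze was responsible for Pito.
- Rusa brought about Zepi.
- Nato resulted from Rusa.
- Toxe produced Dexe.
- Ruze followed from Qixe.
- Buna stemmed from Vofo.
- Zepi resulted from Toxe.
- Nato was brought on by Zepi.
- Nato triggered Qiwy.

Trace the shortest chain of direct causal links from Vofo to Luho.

Vofo → Buna
Buna → Rusa
Rusa → Nato
Nato → Qiwy
Qiwy → Luho
Length: 5 steps.

Vofo → Buna → Rusa → Nato → Qiwy → Luho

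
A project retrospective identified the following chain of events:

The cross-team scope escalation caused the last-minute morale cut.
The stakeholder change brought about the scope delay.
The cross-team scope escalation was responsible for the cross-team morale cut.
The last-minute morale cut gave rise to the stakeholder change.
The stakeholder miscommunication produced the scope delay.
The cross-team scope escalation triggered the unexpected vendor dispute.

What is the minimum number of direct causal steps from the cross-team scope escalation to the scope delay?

Shortest chain: the cross-team scope escalation → the last-minute morale cut → the stakeholder change → the scope delay.

3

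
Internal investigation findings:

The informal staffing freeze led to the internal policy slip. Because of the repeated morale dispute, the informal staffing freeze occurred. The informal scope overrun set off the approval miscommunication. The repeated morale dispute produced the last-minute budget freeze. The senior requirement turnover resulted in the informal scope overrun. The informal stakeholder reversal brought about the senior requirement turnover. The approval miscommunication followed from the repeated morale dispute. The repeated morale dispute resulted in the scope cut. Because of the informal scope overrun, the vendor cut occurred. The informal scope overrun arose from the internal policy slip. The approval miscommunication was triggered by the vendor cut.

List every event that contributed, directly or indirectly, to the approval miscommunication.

Immediate causes of the approval miscommunication: the repeated morale dispute, the informal scope overrun, the vendor cut.
Further upstream: the informal staffing freeze, the internal policy slip, the informal stakeholder reversal, the senior requirement turnover.

the informal scope overrun, the informal staffing freeze, the informal stakeholder reversal, the internal policy slip, the repeated morale dispute, the senior requirement turnover, the vendor cut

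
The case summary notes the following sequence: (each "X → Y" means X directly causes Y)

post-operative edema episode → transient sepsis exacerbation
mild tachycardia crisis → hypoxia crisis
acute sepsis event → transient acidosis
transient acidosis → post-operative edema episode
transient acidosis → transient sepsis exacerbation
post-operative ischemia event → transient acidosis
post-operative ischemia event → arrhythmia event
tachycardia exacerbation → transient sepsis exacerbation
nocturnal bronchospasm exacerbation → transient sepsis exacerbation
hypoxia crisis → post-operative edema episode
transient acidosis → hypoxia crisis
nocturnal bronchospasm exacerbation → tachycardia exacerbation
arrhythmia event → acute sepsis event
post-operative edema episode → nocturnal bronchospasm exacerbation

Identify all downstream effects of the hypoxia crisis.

Direct effects: the post-operative edema episode.
2 steps out: the nocturnal bronchospasm exacerbation, the transient sepsis exacerbation.
3 steps out: the tachycardia exacerbation.
Not reachable from it: the post-operative ischemia event, the arrhythmia event, the acute sepsis event, the transient acidosis, the mild tachycardia crisis.

the nocturnal bronchospasm exacerbation, the post-operative edema episode, the tachycardia exacerbation, the transient sepsis exacerbation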